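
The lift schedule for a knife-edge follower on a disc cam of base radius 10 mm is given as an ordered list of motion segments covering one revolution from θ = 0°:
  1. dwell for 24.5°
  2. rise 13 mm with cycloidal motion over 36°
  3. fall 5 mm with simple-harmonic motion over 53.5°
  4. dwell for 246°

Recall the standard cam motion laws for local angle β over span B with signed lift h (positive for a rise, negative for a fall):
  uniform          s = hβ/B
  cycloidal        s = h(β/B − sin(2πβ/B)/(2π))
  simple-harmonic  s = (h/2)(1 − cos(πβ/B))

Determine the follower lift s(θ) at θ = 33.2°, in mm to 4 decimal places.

seg 1 [0°–24.5°] dwell: s stays 0.0000
seg 2 [24.5°–60.5°] cycloidal, h=13: θ=33.2° here. β=8.7, B=36. 13·(0.2417 − sin(2π·0.2417)/(2π)) = 1.0755 → s = 1.0755

1.0755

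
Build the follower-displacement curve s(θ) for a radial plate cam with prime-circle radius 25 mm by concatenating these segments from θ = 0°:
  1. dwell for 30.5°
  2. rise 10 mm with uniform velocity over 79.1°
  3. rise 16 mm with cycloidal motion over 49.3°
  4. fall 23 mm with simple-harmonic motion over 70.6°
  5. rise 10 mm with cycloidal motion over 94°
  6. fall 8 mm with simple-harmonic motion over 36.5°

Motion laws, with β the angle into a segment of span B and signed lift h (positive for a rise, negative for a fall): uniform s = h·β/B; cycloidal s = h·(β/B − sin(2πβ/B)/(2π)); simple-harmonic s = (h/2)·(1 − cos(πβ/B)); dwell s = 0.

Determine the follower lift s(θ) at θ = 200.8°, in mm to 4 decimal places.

seg 1 [0°–30.5°] dwell: s stays 0.0000
seg 2 [30.5°–109.6°] uniform, h=10: full span → s += 10 → s = 10.0000
seg 3 [109.6°–158.9°] cycloidal, h=16: full span → s += 16 → s = 26.0000
seg 4 [158.9°–229.5°] simple-harmonic, h=-23: θ=200.8° here. β=41.9, B=70.6. -23/2·(1 − cos(π·0.5935)) = -14.8291 → s = 11.1709

11.1709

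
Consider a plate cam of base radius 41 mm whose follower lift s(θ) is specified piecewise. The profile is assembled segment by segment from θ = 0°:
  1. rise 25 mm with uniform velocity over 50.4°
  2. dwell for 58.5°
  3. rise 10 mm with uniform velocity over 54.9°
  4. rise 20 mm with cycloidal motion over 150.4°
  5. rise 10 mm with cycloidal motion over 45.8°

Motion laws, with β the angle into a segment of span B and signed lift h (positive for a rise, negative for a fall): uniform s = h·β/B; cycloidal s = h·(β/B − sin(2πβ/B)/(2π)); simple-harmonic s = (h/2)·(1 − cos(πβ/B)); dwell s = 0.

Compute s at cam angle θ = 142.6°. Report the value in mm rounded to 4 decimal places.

seg 1 [0°–50.4°] uniform, h=25: full span → s += 25 → s = 25.0000
seg 2 [50.4°–108.9°] dwell: s stays 25.0000
seg 3 [108.9°–163.8°] uniform, h=10: θ=142.6° here. β=33.7, B=54.9. 10·33.7/54.9 = 6.1384 → s = 31.1384

31.1384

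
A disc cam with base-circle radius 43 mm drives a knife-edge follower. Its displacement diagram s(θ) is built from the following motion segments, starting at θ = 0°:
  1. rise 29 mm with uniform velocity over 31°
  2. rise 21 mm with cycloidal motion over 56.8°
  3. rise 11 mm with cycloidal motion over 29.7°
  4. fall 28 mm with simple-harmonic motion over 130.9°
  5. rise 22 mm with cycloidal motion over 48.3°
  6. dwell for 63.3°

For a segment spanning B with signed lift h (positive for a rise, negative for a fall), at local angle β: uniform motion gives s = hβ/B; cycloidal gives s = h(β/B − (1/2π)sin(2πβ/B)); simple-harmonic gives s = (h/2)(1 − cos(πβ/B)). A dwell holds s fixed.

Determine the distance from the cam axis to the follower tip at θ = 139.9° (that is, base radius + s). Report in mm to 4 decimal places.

seg 1 [0°–31°] uniform, h=29: full span → s += 29 → s = 29.0000
seg 2 [31°–87.8°] cycloidal, h=21: full span → s += 21 → s = 50.0000
seg 3 [87.8°–117.5°] cycloidal, h=11: full span → s += 11 → s = 61.0000
seg 4 [117.5°–248.4°] simple-harmonic, h=-28: θ=139.9° here. β=22.4, B=130.9. -28/2·(1 − cos(π·0.1711)) = -1.9748 → s = 59.0252
radial distance = base radius + s = 43 + 59.0252 = 102.0252

102.0252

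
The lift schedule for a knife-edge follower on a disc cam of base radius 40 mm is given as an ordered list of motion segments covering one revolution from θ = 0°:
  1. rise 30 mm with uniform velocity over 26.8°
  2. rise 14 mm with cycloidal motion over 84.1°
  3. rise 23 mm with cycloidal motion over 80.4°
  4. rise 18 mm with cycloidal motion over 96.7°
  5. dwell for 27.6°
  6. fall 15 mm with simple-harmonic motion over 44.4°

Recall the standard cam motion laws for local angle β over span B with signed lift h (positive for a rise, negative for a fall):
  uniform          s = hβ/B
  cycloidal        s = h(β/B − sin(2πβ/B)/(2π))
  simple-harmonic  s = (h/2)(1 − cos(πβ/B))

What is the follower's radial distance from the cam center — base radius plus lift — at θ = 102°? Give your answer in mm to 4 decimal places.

seg 1 [0°–26.8°] uniform, h=30: full span → s += 30 → s = 30.0000
seg 2 [26.8°–110.9°] cycloidal, h=14: θ=102° here. β=75.2, B=84.1. 14·(0.8942 − sin(2π·0.8942)/(2π)) = 13.8932 → s = 43.8932
radial distance = base radius + s = 40 + 43.8932 = 83.8932

83.8932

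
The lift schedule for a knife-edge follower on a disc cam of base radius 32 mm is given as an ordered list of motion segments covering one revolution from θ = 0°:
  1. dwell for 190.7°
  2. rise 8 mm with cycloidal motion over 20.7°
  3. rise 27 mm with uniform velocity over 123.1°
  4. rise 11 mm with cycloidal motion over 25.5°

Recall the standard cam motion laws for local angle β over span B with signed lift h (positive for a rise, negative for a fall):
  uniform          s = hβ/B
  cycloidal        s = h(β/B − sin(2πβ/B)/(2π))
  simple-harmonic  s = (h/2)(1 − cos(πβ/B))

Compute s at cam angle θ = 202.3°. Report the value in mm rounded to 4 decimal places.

seg 1 [0°–190.7°] dwell: s stays 0.0000
seg 2 [190.7°–211.4°] cycloidal, h=8: θ=202.3° here. β=11.6, B=20.7. 8·(0.5604 − sin(2π·0.5604)/(2π)) = 4.9547 → s = 4.9547

4.9547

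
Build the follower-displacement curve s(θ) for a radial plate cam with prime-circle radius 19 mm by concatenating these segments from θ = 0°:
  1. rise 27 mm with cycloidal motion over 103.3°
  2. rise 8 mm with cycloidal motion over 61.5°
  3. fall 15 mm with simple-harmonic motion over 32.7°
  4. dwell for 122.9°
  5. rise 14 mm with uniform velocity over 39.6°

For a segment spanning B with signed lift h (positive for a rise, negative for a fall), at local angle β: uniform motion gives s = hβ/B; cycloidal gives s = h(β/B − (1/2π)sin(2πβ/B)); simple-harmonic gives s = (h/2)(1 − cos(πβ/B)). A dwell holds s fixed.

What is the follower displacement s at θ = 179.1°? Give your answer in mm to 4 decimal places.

seg 1 [0°–103.3°] cycloidal, h=27: full span → s += 27 → s = 27.0000
seg 2 [103.3°–164.8°] cycloidal, h=8: full span → s += 8 → s = 35.0000
seg 3 [164.8°–197.5°] simple-harmonic, h=-15: θ=179.1° here. β=14.3, B=32.7. -15/2·(1 − cos(π·0.4373)) = -6.0324 → s = 28.9676

28.9676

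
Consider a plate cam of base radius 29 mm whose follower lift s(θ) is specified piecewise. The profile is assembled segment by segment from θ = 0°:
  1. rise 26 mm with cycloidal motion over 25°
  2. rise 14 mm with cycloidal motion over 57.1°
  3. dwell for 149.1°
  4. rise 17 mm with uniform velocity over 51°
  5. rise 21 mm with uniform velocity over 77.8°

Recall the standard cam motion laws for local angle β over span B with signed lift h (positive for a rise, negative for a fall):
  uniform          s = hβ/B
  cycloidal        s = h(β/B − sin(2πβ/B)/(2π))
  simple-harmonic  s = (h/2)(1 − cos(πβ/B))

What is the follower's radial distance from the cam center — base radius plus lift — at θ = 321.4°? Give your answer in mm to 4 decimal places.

seg 1 [0°–25°] cycloidal, h=26: full span → s += 26 → s = 26.0000
seg 2 [25°–82.1°] cycloidal, h=14: full span → s += 14 → s = 40.0000
seg 3 [82.1°–231.2°] dwell: s stays 40.0000
seg 4 [231.2°–282.2°] uniform, h=17: full span → s += 17 → s = 57.0000
seg 5 [282.2°–360°] uniform, h=21: θ=321.4° here. β=39.2, B=77.8. 21·39.2/77.8 = 10.5810 → s = 67.5810
radial distance = base radius + s = 29 + 67.5810 = 96.5810

96.5810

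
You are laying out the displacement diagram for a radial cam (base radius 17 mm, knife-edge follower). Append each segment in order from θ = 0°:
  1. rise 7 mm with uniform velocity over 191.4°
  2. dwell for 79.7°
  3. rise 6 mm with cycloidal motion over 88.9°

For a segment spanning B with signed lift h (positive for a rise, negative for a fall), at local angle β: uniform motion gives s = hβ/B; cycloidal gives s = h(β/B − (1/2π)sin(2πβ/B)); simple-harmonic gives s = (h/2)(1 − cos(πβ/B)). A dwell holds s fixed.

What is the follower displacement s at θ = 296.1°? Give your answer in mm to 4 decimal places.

seg 1 [0°–191.4°] uniform, h=7: full span → s += 7 → s = 7.0000
seg 2 [191.4°–271.1°] dwell: s stays 7.0000
seg 3 [271.1°–360°] cycloidal, h=6: θ=296.1° here. β=25, B=88.9. 6·(0.2812 − sin(2π·0.2812)/(2π)) = 0.7507 → s = 7.7507

7.7507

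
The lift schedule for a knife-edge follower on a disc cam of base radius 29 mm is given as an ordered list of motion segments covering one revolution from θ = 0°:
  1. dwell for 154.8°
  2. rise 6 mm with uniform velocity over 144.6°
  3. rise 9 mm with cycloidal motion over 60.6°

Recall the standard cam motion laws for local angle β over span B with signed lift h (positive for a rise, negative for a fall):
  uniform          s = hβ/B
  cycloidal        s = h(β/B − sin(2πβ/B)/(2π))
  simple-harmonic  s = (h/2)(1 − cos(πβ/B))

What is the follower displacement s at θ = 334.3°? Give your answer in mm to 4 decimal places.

seg 1 [0°–154.8°] dwell: s stays 0.0000
seg 2 [154.8°–299.4°] uniform, h=6: full span → s += 6 → s = 6.0000
seg 3 [299.4°–360°] cycloidal, h=9: θ=334.3° here. β=34.9, B=60.6. 9·(0.5759 − sin(2π·0.5759)/(2π)) = 5.8407 → s = 11.8407

11.8407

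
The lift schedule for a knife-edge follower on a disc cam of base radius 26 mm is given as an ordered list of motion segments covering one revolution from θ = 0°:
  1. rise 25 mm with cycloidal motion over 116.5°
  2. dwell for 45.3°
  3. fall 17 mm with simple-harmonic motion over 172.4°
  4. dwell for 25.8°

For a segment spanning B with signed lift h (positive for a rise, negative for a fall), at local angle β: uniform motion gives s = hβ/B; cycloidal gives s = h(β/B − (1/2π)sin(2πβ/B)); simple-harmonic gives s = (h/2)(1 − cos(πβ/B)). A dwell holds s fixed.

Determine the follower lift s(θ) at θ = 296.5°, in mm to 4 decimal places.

seg 1 [0°–116.5°] cycloidal, h=25: full span → s += 25 → s = 25.0000
seg 2 [116.5°–161.8°] dwell: s stays 25.0000
seg 3 [161.8°–334.2°] simple-harmonic, h=-17: θ=296.5° here. β=134.7, B=172.4. -17/2·(1 − cos(π·0.7813)) = -15.0718 → s = 9.9282

9.9282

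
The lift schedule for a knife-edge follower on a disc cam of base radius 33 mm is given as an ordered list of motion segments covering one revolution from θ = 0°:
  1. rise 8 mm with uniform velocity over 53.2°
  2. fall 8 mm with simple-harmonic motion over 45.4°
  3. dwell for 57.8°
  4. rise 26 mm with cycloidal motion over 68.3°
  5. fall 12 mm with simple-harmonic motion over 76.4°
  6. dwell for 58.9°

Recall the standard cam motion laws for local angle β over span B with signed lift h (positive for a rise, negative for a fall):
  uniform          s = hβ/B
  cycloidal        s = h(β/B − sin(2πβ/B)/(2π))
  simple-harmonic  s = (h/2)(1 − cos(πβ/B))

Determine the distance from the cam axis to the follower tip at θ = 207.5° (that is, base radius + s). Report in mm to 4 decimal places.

seg 1 [0°–53.2°] uniform, h=8: full span → s += 8 → s = 8.0000
seg 2 [53.2°–98.6°] simple-harmonic, h=-8: full span → s += -8 → s = 0.0000
seg 3 [98.6°–156.4°] dwell: s stays 0.0000
seg 4 [156.4°–224.7°] cycloidal, h=26: θ=207.5° here. β=51.1, B=68.3. 26·(0.7482 − sin(2π·0.7482)/(2π)) = 23.5902 → s = 23.5902
radial distance = base radius + s = 33 + 23.5902 = 56.5902

56.5902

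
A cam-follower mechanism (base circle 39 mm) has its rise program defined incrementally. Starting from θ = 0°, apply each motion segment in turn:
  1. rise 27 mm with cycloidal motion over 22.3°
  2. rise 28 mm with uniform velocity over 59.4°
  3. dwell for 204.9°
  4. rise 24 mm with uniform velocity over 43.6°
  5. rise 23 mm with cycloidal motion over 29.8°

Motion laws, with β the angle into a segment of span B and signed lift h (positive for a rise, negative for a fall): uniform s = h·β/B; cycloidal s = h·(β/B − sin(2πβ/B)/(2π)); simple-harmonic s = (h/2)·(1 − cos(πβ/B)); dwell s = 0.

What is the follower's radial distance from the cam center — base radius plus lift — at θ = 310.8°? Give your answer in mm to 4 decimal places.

seg 1 [0°–22.3°] cycloidal, h=27: full span → s += 27 → s = 27.0000
seg 2 [22.3°–81.7°] uniform, h=28: full span → s += 28 → s = 55.0000
seg 3 [81.7°–286.6°] dwell: s stays 55.0000
seg 4 [286.6°–330.2°] uniform, h=24: θ=310.8° here. β=24.2, B=43.6. 24·24.2/43.6 = 13.3211 → s = 68.3211
radial distance = base radius + s = 39 + 68.3211 = 107.3211

107.3211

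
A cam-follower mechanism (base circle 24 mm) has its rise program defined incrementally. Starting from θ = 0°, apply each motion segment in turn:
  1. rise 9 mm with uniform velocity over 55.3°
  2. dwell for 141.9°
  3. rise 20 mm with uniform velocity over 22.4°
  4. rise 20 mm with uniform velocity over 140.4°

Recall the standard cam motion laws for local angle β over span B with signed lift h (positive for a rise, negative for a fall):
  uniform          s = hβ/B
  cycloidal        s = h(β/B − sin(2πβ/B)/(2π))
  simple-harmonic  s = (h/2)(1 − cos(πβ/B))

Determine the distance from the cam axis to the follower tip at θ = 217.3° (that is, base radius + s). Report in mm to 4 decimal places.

seg 1 [0°–55.3°] uniform, h=9: full span → s += 9 → s = 9.0000
seg 2 [55.3°–197.2°] dwell: s stays 9.0000
seg 3 [197.2°–219.6°] uniform, h=20: θ=217.3° here. β=20.1, B=22.4. 20·20.1/22.4 = 17.9464 → s = 26.9464
radial distance = base radius + s = 24 + 26.9464 = 50.9464

50.9464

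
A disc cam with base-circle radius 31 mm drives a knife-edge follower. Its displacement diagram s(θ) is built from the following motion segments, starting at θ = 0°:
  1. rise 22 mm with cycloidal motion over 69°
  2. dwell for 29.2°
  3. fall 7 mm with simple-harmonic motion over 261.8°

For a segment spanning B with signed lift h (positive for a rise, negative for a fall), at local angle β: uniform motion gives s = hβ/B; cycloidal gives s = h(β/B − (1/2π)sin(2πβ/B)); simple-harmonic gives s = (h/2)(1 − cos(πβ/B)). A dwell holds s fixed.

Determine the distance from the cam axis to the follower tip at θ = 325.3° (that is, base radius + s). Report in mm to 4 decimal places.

seg 1 [0°–69°] cycloidal, h=22: full span → s += 22 → s = 22.0000
seg 2 [69°–98.2°] dwell: s stays 22.0000
seg 3 [98.2°–360°] simple-harmonic, h=-7: θ=325.3° here. β=227.1, B=261.8. -7/2·(1 − cos(π·0.8675)) = -6.7009 → s = 15.2991
radial distance = base radius + s = 31 + 15.2991 = 46.2991

46.2991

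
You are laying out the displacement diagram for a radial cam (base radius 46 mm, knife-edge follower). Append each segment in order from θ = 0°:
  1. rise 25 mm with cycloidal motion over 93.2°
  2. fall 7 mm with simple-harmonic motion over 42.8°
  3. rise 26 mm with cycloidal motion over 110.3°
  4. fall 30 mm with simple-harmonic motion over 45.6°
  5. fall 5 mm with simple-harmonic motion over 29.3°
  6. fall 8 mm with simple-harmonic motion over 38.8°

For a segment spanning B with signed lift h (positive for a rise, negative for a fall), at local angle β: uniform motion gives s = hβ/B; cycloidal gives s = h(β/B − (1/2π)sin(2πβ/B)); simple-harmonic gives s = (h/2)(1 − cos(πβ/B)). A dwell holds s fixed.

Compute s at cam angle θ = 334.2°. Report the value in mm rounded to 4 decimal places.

seg 1 [0°–93.2°] cycloidal, h=25: full span → s += 25 → s = 25.0000
seg 2 [93.2°–136°] simple-harmonic, h=-7: full span → s += -7 → s = 18.0000
seg 3 [136°–246.3°] cycloidal, h=26: full span → s += 26 → s = 44.0000
seg 4 [246.3°–291.9°] simple-harmonic, h=-30: full span → s += -30 → s = 14.0000
seg 5 [291.9°–321.2°] simple-harmonic, h=-5: full span → s += -5 → s = 9.0000
seg 6 [321.2°–360°] simple-harmonic, h=-8: θ=334.2° here. β=13, B=38.8. -8/2·(1 − cos(π·0.3351)) = -2.0187 → s = 6.9813

6.9813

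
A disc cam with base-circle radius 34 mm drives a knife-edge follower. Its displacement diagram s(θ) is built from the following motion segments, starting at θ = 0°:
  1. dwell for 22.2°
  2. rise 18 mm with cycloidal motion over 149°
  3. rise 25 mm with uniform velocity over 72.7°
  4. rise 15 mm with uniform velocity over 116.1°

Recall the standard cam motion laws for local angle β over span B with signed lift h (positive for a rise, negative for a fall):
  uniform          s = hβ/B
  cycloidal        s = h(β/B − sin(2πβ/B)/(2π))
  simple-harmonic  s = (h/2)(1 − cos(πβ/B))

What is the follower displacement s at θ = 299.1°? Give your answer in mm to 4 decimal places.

seg 1 [0°–22.2°] dwell: s stays 0.0000
seg 2 [22.2°–171.2°] cycloidal, h=18: full span → s += 18 → s = 18.0000
seg 3 [171.2°–243.9°] uniform, h=25: full span → s += 25 → s = 43.0000
seg 4 [243.9°–360°] uniform, h=15: θ=299.1° here. β=55.2, B=116.1. 15·55.2/116.1 = 7.1318 → s = 50.1318

50.1318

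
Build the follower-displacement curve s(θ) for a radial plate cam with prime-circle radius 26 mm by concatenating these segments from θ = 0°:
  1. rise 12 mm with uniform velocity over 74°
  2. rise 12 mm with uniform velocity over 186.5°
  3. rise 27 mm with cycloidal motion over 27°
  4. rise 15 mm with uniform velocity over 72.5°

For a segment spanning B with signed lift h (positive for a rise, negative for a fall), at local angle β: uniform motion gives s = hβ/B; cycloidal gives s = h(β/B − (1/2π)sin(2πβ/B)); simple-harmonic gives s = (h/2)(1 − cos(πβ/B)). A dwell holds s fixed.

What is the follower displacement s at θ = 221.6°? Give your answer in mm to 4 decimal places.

seg 1 [0°–74°] uniform, h=12: full span → s += 12 → s = 12.0000
seg 2 [74°–260.5°] uniform, h=12: θ=221.6° here. β=147.6, B=186.5. 12·147.6/186.5 = 9.4971 → s = 21.4971

21.4971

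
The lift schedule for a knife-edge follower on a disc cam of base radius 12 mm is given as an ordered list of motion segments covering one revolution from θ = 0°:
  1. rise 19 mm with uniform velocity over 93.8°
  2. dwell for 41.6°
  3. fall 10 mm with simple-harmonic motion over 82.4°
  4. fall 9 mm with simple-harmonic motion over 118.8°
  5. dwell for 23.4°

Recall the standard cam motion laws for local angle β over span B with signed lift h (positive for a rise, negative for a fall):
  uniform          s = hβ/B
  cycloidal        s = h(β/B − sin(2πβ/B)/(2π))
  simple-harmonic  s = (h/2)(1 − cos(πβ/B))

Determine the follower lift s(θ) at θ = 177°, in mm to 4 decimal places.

seg 1 [0°–93.8°] uniform, h=19: full span → s += 19 → s = 19.0000
seg 2 [93.8°–135.4°] dwell: s stays 19.0000
seg 3 [135.4°–217.8°] simple-harmonic, h=-10: θ=177° here. β=41.6, B=82.4. -10/2·(1 − cos(π·0.5049)) = -5.0762 → s = 13.9238

13.9238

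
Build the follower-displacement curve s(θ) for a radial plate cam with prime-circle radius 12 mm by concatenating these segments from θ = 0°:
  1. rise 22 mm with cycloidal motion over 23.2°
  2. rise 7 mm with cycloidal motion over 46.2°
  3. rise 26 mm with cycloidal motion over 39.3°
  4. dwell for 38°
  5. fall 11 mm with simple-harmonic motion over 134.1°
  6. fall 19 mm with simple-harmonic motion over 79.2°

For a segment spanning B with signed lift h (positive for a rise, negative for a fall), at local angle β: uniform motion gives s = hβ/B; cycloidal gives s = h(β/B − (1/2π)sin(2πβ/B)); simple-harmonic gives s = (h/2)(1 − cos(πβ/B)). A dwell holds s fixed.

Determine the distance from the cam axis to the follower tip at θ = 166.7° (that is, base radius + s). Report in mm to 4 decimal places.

seg 1 [0°–23.2°] cycloidal, h=22: full span → s += 22 → s = 22.0000
seg 2 [23.2°–69.4°] cycloidal, h=7: full span → s += 7 → s = 29.0000
seg 3 [69.4°–108.7°] cycloidal, h=26: full span → s += 26 → s = 55.0000
seg 4 [108.7°–146.7°] dwell: s stays 55.0000
seg 5 [146.7°–280.8°] simple-harmonic, h=-11: θ=166.7° here. β=20, B=134.1. -11/2·(1 − cos(π·0.1491)) = -0.5928 → s = 54.4072
radial distance = base radius + s = 12 + 54.4072 = 66.4072

66.4072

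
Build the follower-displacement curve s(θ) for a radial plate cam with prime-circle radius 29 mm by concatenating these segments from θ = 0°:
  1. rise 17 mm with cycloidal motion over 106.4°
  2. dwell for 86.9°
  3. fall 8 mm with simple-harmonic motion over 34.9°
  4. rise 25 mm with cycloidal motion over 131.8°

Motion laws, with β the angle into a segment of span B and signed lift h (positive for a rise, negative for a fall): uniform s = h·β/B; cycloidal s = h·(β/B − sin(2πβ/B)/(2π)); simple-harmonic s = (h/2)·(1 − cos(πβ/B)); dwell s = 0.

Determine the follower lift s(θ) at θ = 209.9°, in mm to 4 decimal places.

seg 1 [0°–106.4°] cycloidal, h=17: full span → s += 17 → s = 17.0000
seg 2 [106.4°–193.3°] dwell: s stays 17.0000
seg 3 [193.3°–228.2°] simple-harmonic, h=-8: θ=209.9° here. β=16.6, B=34.9. -8/2·(1 − cos(π·0.4756)) = -3.6942 → s = 13.3058

13.3058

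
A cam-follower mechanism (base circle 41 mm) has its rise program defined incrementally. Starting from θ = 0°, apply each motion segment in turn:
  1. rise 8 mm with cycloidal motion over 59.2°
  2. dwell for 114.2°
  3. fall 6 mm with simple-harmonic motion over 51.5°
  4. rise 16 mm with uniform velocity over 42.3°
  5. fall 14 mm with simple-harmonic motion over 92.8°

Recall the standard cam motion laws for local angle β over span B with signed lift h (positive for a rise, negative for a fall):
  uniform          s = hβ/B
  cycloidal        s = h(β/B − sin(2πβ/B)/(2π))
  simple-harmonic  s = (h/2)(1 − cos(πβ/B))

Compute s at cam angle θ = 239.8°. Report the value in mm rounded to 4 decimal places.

seg 1 [0°–59.2°] cycloidal, h=8: full span → s += 8 → s = 8.0000
seg 2 [59.2°–173.4°] dwell: s stays 8.0000
seg 3 [173.4°–224.9°] simple-harmonic, h=-6: full span → s += -6 → s = 2.0000
seg 4 [224.9°–267.2°] uniform, h=16: θ=239.8° here. β=14.9, B=42.3. 16·14.9/42.3 = 5.6359 → s = 7.6359

7.6359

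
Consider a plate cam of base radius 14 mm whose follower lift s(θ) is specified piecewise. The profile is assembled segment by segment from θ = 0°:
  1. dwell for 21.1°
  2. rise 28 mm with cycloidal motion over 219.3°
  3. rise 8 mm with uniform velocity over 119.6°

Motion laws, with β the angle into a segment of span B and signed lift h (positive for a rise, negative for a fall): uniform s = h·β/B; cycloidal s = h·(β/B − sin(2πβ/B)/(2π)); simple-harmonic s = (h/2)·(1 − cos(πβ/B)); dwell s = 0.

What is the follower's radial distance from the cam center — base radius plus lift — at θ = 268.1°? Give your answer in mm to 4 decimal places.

seg 1 [0°–21.1°] dwell: s stays 0.0000
seg 2 [21.1°–240.4°] cycloidal, h=28: full span → s += 28 → s = 28.0000
seg 3 [240.4°–360°] uniform, h=8: θ=268.1° here. β=27.7, B=119.6. 8·27.7/119.6 = 1.8528 → s = 29.8528
radial distance = base radius + s = 14 + 29.8528 = 43.8528

43.8528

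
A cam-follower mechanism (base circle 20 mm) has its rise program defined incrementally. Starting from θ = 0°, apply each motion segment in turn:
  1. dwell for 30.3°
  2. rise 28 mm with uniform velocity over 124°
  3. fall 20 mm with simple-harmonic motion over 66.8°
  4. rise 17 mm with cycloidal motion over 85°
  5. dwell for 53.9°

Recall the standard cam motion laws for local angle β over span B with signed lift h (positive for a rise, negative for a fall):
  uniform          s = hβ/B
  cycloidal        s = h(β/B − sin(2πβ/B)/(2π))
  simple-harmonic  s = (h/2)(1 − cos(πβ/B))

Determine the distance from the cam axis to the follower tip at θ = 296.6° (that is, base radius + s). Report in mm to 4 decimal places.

seg 1 [0°–30.3°] dwell: s stays 0.0000
seg 2 [30.3°–154.3°] uniform, h=28: full span → s += 28 → s = 28.0000
seg 3 [154.3°–221.1°] simple-harmonic, h=-20: full span → s += -20 → s = 8.0000
seg 4 [221.1°–306.1°] cycloidal, h=17: θ=296.6° here. β=75.5, B=85. 17·(0.8882 − sin(2π·0.8882)/(2π)) = 16.8476 → s = 24.8476
radial distance = base radius + s = 20 + 24.8476 = 44.8476

44.8476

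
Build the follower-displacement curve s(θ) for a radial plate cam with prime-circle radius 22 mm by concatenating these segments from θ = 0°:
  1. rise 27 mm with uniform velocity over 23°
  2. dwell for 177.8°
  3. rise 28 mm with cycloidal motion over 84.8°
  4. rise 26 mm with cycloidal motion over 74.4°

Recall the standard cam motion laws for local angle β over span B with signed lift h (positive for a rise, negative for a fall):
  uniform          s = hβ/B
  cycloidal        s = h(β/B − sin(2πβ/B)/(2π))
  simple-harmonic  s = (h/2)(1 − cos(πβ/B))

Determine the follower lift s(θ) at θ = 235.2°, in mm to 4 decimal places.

seg 1 [0°–23°] uniform, h=27: full span → s += 27 → s = 27.0000
seg 2 [23°–200.8°] dwell: s stays 27.0000
seg 3 [200.8°–285.6°] cycloidal, h=28: θ=235.2° here. β=34.4, B=84.8. 28·(0.4057 − sin(2π·0.4057)/(2π)) = 8.8690 → s = 35.8690

35.8690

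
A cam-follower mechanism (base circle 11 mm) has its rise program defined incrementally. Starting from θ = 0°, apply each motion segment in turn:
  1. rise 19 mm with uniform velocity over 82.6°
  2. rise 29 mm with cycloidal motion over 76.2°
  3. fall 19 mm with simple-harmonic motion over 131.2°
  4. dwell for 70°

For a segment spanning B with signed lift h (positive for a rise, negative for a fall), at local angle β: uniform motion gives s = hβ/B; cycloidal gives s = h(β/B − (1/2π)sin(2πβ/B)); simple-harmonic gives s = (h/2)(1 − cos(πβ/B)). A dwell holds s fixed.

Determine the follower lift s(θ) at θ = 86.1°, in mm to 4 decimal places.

seg 1 [0°–82.6°] uniform, h=19: full span → s += 19 → s = 19.0000
seg 2 [82.6°–158.8°] cycloidal, h=29: θ=86.1° here. β=3.5, B=76.2. 29·(0.0459 − sin(2π·0.0459)/(2π)) = 0.0184 → s = 19.0184

19.0184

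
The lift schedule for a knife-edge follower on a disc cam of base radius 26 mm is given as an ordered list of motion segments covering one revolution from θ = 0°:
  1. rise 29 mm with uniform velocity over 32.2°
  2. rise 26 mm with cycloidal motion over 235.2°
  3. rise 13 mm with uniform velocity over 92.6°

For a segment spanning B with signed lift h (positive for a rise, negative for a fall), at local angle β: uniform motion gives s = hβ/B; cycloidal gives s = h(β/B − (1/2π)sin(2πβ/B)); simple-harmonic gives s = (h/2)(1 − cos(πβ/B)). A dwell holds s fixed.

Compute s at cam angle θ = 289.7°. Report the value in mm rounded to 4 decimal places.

seg 1 [0°–32.2°] uniform, h=29: full span → s += 29 → s = 29.0000
seg 2 [32.2°–267.4°] cycloidal, h=26: full span → s += 26 → s = 55.0000
seg 3 [267.4°–360°] uniform, h=13: θ=289.7° here. β=22.3, B=92.6. 13·22.3/92.6 = 3.1307 → s = 58.1307

58.1307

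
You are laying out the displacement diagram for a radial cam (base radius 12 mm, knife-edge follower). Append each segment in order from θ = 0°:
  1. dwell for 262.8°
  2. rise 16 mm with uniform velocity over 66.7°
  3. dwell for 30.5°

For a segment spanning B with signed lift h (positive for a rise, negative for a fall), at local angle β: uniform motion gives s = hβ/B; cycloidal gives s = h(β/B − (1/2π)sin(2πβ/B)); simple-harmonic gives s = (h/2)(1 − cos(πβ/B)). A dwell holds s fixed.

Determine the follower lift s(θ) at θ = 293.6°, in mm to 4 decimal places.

seg 1 [0°–262.8°] dwell: s stays 0.0000
seg 2 [262.8°–329.5°] uniform, h=16: θ=293.6° here. β=30.8, B=66.7. 16·30.8/66.7 = 7.3883 → s = 7.3883

7.3883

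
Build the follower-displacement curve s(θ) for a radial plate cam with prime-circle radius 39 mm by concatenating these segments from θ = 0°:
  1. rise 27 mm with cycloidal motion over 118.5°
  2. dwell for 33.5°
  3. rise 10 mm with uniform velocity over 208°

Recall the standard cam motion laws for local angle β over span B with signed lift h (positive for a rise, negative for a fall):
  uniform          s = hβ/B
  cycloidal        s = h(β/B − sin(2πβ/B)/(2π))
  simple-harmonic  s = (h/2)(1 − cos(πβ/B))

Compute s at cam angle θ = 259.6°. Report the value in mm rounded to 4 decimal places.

seg 1 [0°–118.5°] cycloidal, h=27: full span → s += 27 → s = 27.0000
seg 2 [118.5°–152°] dwell: s stays 27.0000
seg 3 [152°–360°] uniform, h=10: θ=259.6° here. β=107.6, B=208. 10·107.6/208 = 5.1731 → s = 32.1731

32.1731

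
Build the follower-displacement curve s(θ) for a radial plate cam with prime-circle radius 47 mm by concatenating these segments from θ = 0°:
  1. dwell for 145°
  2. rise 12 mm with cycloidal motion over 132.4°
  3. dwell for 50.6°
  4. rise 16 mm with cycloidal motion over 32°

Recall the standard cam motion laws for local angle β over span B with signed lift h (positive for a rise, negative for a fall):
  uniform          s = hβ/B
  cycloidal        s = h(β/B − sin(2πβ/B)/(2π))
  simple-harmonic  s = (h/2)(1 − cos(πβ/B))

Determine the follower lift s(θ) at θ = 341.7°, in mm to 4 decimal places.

seg 1 [0°–145°] dwell: s stays 0.0000
seg 2 [145°–277.4°] cycloidal, h=12: full span → s += 12 → s = 12.0000
seg 3 [277.4°–328°] dwell: s stays 12.0000
seg 4 [328°–360°] cycloidal, h=16: θ=341.7° here. β=13.7, B=32. 16·(0.4281 − sin(2π·0.4281)/(2π)) = 5.7387 → s = 17.7387

17.7387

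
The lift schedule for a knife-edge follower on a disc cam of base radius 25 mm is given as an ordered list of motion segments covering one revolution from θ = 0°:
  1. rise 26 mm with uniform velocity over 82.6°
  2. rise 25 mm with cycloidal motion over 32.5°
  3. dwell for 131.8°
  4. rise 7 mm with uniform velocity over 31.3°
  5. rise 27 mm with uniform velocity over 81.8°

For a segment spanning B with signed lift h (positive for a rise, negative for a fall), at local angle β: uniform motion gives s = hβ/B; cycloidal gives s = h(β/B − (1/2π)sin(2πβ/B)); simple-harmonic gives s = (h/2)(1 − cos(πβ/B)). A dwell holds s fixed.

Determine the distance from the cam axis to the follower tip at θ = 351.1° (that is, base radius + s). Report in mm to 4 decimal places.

seg 1 [0°–82.6°] uniform, h=26: full span → s += 26 → s = 26.0000
seg 2 [82.6°–115.1°] cycloidal, h=25: full span → s += 25 → s = 51.0000
seg 3 [115.1°–246.9°] dwell: s stays 51.0000
seg 4 [246.9°–278.2°] uniform, h=7: full span → s += 7 → s = 58.0000
seg 5 [278.2°–360°] uniform, h=27: θ=351.1° here. β=72.9, B=81.8. 27·72.9/81.8 = 24.0623 → s = 82.0623
radial distance = base radius + s = 25 + 82.0623 = 107.0623

107.0623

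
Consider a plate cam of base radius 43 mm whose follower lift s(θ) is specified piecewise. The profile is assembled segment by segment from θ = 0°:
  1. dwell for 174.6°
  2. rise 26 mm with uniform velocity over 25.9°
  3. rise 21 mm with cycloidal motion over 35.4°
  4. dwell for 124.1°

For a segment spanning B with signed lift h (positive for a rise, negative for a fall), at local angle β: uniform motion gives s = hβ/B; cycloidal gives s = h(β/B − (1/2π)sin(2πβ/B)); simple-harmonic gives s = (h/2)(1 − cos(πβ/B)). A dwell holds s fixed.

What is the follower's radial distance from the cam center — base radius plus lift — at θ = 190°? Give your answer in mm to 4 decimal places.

seg 1 [0°–174.6°] dwell: s stays 0.0000
seg 2 [174.6°–200.5°] uniform, h=26: θ=190° here. β=15.4, B=25.9. 26·15.4/25.9 = 15.4595 → s = 15.4595
radial distance = base radius + s = 43 + 15.4595 = 58.4595

58.4595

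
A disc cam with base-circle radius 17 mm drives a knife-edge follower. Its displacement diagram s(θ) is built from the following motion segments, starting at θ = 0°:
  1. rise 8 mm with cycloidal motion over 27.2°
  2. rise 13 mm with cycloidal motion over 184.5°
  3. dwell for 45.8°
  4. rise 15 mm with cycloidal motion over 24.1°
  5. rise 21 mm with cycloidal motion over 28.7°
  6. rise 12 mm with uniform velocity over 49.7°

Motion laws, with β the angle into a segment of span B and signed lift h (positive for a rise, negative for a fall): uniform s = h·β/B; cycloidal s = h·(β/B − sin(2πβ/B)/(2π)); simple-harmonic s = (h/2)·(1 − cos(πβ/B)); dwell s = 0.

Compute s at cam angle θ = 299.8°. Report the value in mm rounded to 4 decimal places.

seg 1 [0°–27.2°] cycloidal, h=8: full span → s += 8 → s = 8.0000
seg 2 [27.2°–211.7°] cycloidal, h=13: full span → s += 13 → s = 21.0000
seg 3 [211.7°–257.5°] dwell: s stays 21.0000
seg 4 [257.5°–281.6°] cycloidal, h=15: full span → s += 15 → s = 36.0000
seg 5 [281.6°–310.3°] cycloidal, h=21: θ=299.8° here. β=18.2, B=28.7. 21·(0.6341 − sin(2π·0.6341)/(2π)) = 15.8122 → s = 51.8122

51.8122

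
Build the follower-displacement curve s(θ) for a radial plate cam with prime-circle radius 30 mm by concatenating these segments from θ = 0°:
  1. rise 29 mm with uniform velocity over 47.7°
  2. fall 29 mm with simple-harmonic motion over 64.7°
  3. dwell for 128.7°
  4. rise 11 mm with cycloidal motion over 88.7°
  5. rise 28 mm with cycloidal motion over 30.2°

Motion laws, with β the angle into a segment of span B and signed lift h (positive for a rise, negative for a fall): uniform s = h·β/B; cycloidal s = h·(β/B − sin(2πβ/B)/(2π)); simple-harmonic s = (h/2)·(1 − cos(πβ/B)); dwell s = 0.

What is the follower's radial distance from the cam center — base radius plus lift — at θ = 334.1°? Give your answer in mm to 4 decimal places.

seg 1 [0°–47.7°] uniform, h=29: full span → s += 29 → s = 29.0000
seg 2 [47.7°–112.4°] simple-harmonic, h=-29: full span → s += -29 → s = 0.0000
seg 3 [112.4°–241.1°] dwell: s stays 0.0000
seg 4 [241.1°–329.8°] cycloidal, h=11: full span → s += 11 → s = 11.0000
seg 5 [329.8°–360°] cycloidal, h=28: θ=334.1° here. β=4.3, B=30.2. 28·(0.1424 − sin(2π·0.1424)/(2π)) = 0.5109 → s = 11.5109
radial distance = base radius + s = 30 + 11.5109 = 41.5109

41.5109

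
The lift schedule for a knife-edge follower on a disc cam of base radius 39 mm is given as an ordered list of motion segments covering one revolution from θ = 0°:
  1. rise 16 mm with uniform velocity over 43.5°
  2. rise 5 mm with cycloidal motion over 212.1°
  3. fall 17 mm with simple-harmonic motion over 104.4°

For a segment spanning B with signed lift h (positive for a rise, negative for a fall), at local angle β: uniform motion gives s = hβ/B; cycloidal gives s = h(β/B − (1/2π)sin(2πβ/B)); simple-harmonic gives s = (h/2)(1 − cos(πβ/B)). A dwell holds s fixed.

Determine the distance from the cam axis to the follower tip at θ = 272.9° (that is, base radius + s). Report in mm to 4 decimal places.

seg 1 [0°–43.5°] uniform, h=16: full span → s += 16 → s = 16.0000
seg 2 [43.5°–255.6°] cycloidal, h=5: full span → s += 5 → s = 21.0000
seg 3 [255.6°–360°] simple-harmonic, h=-17: θ=272.9° here. β=17.3, B=104.4. -17/2·(1 − cos(π·0.1657)) = -1.1260 → s = 19.8740
radial distance = base radius + s = 39 + 19.8740 = 58.8740

58.8740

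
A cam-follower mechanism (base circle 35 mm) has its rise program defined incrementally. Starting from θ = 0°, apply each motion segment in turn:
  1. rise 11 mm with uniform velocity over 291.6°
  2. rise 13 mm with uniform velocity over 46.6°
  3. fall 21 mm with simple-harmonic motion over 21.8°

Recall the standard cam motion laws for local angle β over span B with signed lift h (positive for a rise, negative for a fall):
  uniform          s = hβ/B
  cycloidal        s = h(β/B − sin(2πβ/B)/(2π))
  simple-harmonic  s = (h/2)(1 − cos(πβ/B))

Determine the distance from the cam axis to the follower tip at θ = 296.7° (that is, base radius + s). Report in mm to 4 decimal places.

seg 1 [0°–291.6°] uniform, h=11: full span → s += 11 → s = 11.0000
seg 2 [291.6°–338.2°] uniform, h=13: θ=296.7° here. β=5.1, B=46.6. 13·5.1/46.6 = 1.4227 → s = 12.4227
radial distance = base radius + s = 35 + 12.4227 = 47.4227

47.4227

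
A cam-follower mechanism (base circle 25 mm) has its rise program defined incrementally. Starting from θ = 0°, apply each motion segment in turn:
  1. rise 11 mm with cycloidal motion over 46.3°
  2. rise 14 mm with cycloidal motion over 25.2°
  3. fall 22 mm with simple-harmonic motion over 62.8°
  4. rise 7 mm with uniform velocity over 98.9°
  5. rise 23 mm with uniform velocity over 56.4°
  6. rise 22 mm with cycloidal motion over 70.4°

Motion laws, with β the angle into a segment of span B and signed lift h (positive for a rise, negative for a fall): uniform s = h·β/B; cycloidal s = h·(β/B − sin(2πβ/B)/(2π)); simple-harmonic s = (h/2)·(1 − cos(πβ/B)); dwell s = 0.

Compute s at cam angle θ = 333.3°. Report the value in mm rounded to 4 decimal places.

seg 1 [0°–46.3°] cycloidal, h=11: full span → s += 11 → s = 11.0000
seg 2 [46.3°–71.5°] cycloidal, h=14: full span → s += 14 → s = 25.0000
seg 3 [71.5°–134.3°] simple-harmonic, h=-22: full span → s += -22 → s = 3.0000
seg 4 [134.3°–233.2°] uniform, h=7: full span → s += 7 → s = 10.0000
seg 5 [233.2°–289.6°] uniform, h=23: full span → s += 23 → s = 33.0000
seg 6 [289.6°–360°] cycloidal, h=22: θ=333.3° here. β=43.7, B=70.4. 22·(0.6207 − sin(2π·0.6207)/(2π)) = 16.0649 → s = 49.0649

49.0649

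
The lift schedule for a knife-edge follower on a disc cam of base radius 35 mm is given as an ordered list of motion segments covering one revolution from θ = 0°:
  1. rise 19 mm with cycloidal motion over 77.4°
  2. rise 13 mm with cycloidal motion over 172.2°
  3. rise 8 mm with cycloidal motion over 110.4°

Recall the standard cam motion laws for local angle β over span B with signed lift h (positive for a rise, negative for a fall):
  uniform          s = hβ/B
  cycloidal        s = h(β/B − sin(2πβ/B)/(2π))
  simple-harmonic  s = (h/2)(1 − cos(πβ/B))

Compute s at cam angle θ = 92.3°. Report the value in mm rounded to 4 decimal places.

seg 1 [0°–77.4°] cycloidal, h=19: full span → s += 19 → s = 19.0000
seg 2 [77.4°–249.6°] cycloidal, h=13: θ=92.3° here. β=14.9, B=172.2. 13·(0.0865 − sin(2π·0.0865)/(2π)) = 0.0546 → s = 19.0546

19.0546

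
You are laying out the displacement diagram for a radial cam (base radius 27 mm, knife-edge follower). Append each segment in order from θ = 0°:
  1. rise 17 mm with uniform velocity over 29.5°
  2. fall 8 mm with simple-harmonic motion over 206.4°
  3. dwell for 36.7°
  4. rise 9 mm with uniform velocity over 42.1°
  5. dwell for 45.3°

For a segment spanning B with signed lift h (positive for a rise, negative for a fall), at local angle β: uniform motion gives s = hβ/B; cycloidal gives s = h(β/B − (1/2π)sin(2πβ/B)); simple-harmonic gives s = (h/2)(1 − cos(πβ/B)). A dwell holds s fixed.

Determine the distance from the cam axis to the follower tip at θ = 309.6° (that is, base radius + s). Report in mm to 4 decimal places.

seg 1 [0°–29.5°] uniform, h=17: full span → s += 17 → s = 17.0000
seg 2 [29.5°–235.9°] simple-harmonic, h=-8: full span → s += -8 → s = 9.0000
seg 3 [235.9°–272.6°] dwell: s stays 9.0000
seg 4 [272.6°–314.7°] uniform, h=9: θ=309.6° here. β=37, B=42.1. 9·37/42.1 = 7.9097 → s = 16.9097
radial distance = base radius + s = 27 + 16.9097 = 43.9097

43.9097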